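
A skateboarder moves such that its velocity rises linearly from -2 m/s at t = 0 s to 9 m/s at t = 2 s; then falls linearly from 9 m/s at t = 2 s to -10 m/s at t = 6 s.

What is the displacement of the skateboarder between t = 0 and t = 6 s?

5 m

Displacement is the signed area under the v-t curve.
0–2 s: ½(-2 + 9)(2) = 7 m
2–6 s: ½(9 + -10)(4) = -2 m
Net displacement = 5 m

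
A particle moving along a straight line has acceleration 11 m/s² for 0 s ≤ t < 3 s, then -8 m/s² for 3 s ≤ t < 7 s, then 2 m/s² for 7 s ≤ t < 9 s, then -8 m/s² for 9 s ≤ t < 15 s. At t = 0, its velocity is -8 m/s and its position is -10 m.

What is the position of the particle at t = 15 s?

On each constant-a segment, Δv = aΔt and Δx = v₀Δt + ½aΔt²; chain segment to segment.
0–3 s: v starts -8 m/s; Δx = -8·3 + ½·11·3² = 25.5 m; v ends 25 m/s.
3–7 s: v starts 25 m/s; Δx = 25·4 + ½·-8·4² = 36 m; v ends -7 m/s.
7–9 s: v starts -7 m/s; Δx = -7·2 + ½·2·2² = -10 m; v ends -3 m/s.
9–15 s: v starts -3 m/s; Δx = -3·6 + ½·-8·6² = -162 m; v ends -51 m/s.
x(15) = -10 + Σ Δx = -120.5 m.

-120.5 m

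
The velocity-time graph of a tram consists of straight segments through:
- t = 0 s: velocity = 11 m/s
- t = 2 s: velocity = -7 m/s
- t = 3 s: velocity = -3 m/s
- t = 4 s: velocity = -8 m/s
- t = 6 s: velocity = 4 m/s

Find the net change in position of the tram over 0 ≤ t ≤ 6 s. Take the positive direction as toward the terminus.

-10.5 m

Net displacement equals the area under the velocity-time graph (areas below the axis count negative).
0–2 s: ½(11 + -7)(2) = 4 m
2–3 s: ½(-7 + -3)(1) = -5 m
3–4 s: ½(-3 + -8)(1) = -5.5 m
4–6 s: ½(-8 + 4)(2) = -4 m
Net displacement = -10.5 m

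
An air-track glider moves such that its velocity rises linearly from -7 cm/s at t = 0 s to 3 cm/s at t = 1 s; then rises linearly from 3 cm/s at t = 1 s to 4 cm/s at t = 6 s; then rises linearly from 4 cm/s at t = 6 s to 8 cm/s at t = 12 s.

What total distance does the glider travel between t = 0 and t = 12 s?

56.4 cm

Total distance travelled is ∫|v| dt — sum the magnitudes of each area piece.
0–1 s: v = 0 at t = 0.7 s; triangle areas 2.45 + 0.45 = 2.9 cm
1–6 s: |½(3 + 4)(5)| = 17.5 cm
6–12 s: |½(4 + 8)(6)| = 36 cm
Total distance = 56.4 cm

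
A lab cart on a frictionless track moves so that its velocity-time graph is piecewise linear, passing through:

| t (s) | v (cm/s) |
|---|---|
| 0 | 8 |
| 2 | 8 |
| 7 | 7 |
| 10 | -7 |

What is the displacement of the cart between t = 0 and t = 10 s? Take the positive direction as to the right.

53.5 cm

Displacement is the signed area under the v-t curve.
0–2 s: 8 × 2 = 16 cm
2–7 s: ½(8 + 7)(5) = 37.5 cm
7–10 s: ½(7 + -7)(3) = 0 cm
Net displacement = 53.5 cm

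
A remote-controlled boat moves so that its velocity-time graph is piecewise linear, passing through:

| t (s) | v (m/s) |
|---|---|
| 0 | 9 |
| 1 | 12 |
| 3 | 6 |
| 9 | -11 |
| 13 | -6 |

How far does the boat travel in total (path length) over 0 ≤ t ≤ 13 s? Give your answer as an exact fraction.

3067/34 m

Total distance travelled is ∫|v| dt — sum the magnitudes of each area piece.
0–1 s: |½(9 + 12)(1)| = 10.5 m
1–3 s: |½(12 + 6)(2)| = 18 m
3–9 s: v = 0 at t = 87/17 s; triangle areas 108/17 + 363/17 = 471/17 m
9–13 s: |½(-11 + -6)(4)| = 34 m
Total distance = 3067/34 m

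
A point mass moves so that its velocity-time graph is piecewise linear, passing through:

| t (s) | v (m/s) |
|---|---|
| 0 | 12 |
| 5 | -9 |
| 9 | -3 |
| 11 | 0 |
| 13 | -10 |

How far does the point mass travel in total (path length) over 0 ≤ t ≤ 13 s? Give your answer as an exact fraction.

Distance (not displacement) is the total path length: add the absolute areas under v-t.
0–5 s: v = 0 at t = 20/7 s; triangle areas 120/7 + 135/14 = 375/14 m
5–9 s: |½(-9 + -3)(4)| = 24 m
9–11 s: |½(-3 + 0)(2)| = 3 m
11–13 s: |½(0 + -10)(2)| = 10 m
Total distance = 893/14 m

893/14 m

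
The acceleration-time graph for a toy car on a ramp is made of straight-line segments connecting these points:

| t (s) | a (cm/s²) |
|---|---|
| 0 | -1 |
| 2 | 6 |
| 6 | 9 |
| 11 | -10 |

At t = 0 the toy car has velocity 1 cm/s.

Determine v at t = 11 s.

Δv equals the area under the a-t graph; then v = v₀ + Δv.
0–2 s: ½(-1 + 6)(2) = 5 cm/s
2–6 s: ½(6 + 9)(4) = 30 cm/s
6–11 s: ½(9 + -10)(5) = -2.5 cm/s
Δv = 32.5 cm/s, so v(11) = 1 + (32.5) = 33.5 cm/s.

33.5 cm/s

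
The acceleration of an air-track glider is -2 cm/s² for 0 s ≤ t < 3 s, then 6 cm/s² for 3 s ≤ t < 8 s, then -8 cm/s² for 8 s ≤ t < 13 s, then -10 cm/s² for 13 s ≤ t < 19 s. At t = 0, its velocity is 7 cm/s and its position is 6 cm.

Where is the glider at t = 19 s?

-81 cm

On each constant-a segment, Δv = aΔt and Δx = v₀Δt + ½aΔt²; chain segment to segment.
0–3 s: v starts 7 cm/s; Δx = 7·3 + ½·-2·3² = 12 cm; v ends 1 cm/s.
3–8 s: v starts 1 cm/s; Δx = 1·5 + ½·6·5² = 80 cm; v ends 31 cm/s.
8–13 s: v starts 31 cm/s; Δx = 31·5 + ½·-8·5² = 55 cm; v ends -9 cm/s.
13–19 s: v starts -9 cm/s; Δx = -9·6 + ½·-10·6² = -234 cm; v ends -69 cm/s.
x(19) = 6 + Σ Δx = -81 cm.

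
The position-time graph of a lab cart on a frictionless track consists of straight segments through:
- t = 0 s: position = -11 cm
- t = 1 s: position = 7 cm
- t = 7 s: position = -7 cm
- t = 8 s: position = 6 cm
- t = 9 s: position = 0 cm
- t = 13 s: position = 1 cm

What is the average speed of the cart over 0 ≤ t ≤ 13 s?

4 cm/s

Average speed = (total path length)/(elapsed time); on a piecewise-linear x-t graph the path length is Σ|Δx|.
0–1 s: |Δx| = |7 − -11| = 18 cm
1–7 s: |Δx| = |-7 − 7| = 14 cm
7–8 s: |Δx| = |6 − -7| = 13 cm
8–9 s: |Δx| = |0 − 6| = 6 cm
9–13 s: |Δx| = |1 − 0| = 1 cm
Total path = 52 cm; average speed = 52/13 = 4 cm/s.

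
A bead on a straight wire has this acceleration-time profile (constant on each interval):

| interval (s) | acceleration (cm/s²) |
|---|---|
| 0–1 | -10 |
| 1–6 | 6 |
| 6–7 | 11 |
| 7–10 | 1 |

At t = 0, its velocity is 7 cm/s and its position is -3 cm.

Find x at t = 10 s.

On each constant-a segment, Δv = aΔt and Δx = v₀Δt + ½aΔt²; chain segment to segment.
0–1 s: v starts 7 cm/s; Δx = 7·1 + ½·-10·1² = 2 cm; v ends -3 cm/s.
1–6 s: v starts -3 cm/s; Δx = -3·5 + ½·6·5² = 60 cm; v ends 27 cm/s.
6–7 s: v starts 27 cm/s; Δx = 27·1 + ½·11·1² = 32.5 cm; v ends 38 cm/s.
7–10 s: v starts 38 cm/s; Δx = 38·3 + ½·1·3² = 118.5 cm; v ends 41 cm/s.
x(10) = -3 + Σ Δx = 210 cm.

210 cm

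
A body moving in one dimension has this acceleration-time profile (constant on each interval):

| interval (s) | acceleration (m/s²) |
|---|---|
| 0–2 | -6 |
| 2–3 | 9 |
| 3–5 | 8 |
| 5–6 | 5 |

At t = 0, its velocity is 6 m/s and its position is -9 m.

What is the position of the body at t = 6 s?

On each constant-a segment, Δv = aΔt and Δx = v₀Δt + ½aΔt²; chain segment to segment.
0–2 s: v starts 6 m/s; Δx = 6·2 + ½·-6·2² = 0 m; v ends -6 m/s.
2–3 s: v starts -6 m/s; Δx = -6·1 + ½·9·1² = -1.5 m; v ends 3 m/s.
3–5 s: v starts 3 m/s; Δx = 3·2 + ½·8·2² = 22 m; v ends 19 m/s.
5–6 s: v starts 19 m/s; Δx = 19·1 + ½·5·1² = 21.5 m; v ends 24 m/s.
x(6) = -9 + Σ Δx = 33 m.

33 m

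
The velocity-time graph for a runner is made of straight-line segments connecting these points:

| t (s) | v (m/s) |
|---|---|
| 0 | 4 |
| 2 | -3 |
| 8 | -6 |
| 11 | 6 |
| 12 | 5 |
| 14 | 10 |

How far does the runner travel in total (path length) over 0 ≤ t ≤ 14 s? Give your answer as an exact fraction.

841/14 m

Total distance travelled is ∫|v| dt — sum the magnitudes of each area piece.
0–2 s: v = 0 at t = 8/7 s; triangle areas 16/7 + 9/7 = 25/7 m
2–8 s: |½(-3 + -6)(6)| = 27 m
8–11 s: v = 0 at t = 9.5 s; triangle areas 4.5 + 4.5 = 9 m
11–12 s: |½(6 + 5)(1)| = 5.5 m
12–14 s: |½(5 + 10)(2)| = 15 m
Total distance = 841/14 m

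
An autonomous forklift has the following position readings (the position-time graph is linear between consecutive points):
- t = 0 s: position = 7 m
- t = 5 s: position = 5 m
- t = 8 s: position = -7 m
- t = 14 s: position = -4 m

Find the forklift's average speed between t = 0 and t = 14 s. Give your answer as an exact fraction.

17/14 m/s

Average speed = (total path length)/(elapsed time); on a piecewise-linear x-t graph the path length is Σ|Δx|.
0–5 s: |Δx| = |5 − 7| = 2 m
5–8 s: |Δx| = |-7 − 5| = 12 m
8–14 s: |Δx| = |-4 − -7| = 3 m
Total path = 17 m; average speed = 17/14 = 17/14 m/s.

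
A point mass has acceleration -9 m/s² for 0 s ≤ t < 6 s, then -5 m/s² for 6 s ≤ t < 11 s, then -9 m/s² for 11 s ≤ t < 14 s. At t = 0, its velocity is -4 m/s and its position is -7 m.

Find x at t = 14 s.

-835 m

On each constant-a segment, Δv = aΔt and Δx = v₀Δt + ½aΔt²; chain segment to segment.
0–6 s: v starts -4 m/s; Δx = -4·6 + ½·-9·6² = -186 m; v ends -58 m/s.
6–11 s: v starts -58 m/s; Δx = -58·5 + ½·-5·5² = -352.5 m; v ends -83 m/s.
11–14 s: v starts -83 m/s; Δx = -83·3 + ½·-9·3² = -289.5 m; v ends -110 m/s.
x(14) = -7 + Σ Δx = -835 m.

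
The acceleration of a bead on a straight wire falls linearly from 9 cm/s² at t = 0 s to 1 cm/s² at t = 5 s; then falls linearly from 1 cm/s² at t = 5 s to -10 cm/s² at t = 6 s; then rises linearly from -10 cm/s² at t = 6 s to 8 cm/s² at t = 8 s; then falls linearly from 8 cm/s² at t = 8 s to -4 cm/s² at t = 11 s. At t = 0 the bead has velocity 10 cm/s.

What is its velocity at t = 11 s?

34.5 cm/s

Δv equals the area under the a-t graph; then v = v₀ + Δv.
0–5 s: ½(9 + 1)(5) = 25 cm/s
5–6 s: ½(1 + -10)(1) = -4.5 cm/s
6–8 s: ½(-10 + 8)(2) = -2 cm/s
8–11 s: ½(8 + -4)(3) = 6 cm/s
Δv = 24.5 cm/s, so v(11) = 10 + (24.5) = 34.5 cm/s.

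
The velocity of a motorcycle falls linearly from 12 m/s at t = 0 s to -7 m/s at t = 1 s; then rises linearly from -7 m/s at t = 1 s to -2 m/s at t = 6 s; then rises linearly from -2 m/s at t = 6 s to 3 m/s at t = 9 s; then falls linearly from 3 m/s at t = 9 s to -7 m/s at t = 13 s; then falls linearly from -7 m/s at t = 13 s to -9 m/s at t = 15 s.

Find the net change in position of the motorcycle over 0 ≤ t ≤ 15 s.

Displacement is the signed area under the v-t curve.
0–1 s: ½(12 + -7)(1) = 2.5 m
1–6 s: ½(-7 + -2)(5) = -22.5 m
6–9 s: ½(-2 + 3)(3) = 1.5 m
9–13 s: ½(3 + -7)(4) = -8 m
13–15 s: ½(-7 + -9)(2) = -16 m
Net displacement = -42.5 m

-42.5 m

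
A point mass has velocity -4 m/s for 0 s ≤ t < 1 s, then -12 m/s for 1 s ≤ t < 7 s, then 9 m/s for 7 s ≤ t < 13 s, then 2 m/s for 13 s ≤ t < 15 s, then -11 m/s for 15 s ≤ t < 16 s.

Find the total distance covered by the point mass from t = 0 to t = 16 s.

145 m

Distance (not displacement) is the total path length: add the absolute areas under v-t.
0–1 s: |-4| × 1 = 4 m
1–7 s: |-12| × 6 = 72 m
7–13 s: |9| × 6 = 54 m
13–15 s: |2| × 2 = 4 m
15–16 s: |-11| × 1 = 11 m
Total distance = 145 m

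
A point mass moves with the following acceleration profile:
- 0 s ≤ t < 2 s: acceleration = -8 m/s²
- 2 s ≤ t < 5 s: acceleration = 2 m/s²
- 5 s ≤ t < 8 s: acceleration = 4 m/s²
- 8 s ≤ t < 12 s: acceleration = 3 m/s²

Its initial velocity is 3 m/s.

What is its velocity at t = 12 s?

17 m/s

Δv equals the area under the a-t graph; then v = v₀ + Δv.
0–2 s: -8 × 2 = -16 m/s
2–5 s: 2 × 3 = 6 m/s
5–8 s: 4 × 3 = 12 m/s
8–12 s: 3 × 4 = 12 m/s
Δv = 14 m/s, so v(12) = 3 + (14) = 17 m/s.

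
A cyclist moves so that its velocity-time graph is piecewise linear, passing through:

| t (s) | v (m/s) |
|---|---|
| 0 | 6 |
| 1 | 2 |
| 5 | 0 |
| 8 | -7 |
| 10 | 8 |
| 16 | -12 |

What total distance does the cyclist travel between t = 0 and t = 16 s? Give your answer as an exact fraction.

1717/30 m

Total distance travelled is ∫|v| dt — sum the magnitudes of each area piece.
0–1 s: |½(6 + 2)(1)| = 4 m
1–5 s: |½(2 + 0)(4)| = 4 m
5–8 s: |½(0 + -7)(3)| = 10.5 m
8–10 s: v = 0 at t = 134/15 s; triangle areas 49/15 + 64/15 = 113/15 m
10–16 s: v = 0 at t = 12.4 s; triangle areas 9.6 + 21.6 = 31.2 m
Total distance = 1717/30 m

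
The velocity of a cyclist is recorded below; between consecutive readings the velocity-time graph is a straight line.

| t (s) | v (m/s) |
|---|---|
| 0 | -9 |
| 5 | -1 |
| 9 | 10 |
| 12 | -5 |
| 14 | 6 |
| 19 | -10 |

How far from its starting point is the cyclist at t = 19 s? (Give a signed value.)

Displacement is the signed area under the v-t curve.
0–5 s: ½(-9 + -1)(5) = -25 m
5–9 s: ½(-1 + 10)(4) = 18 m
9–12 s: ½(10 + -5)(3) = 7.5 m
12–14 s: ½(-5 + 6)(2) = 1 m
14–19 s: ½(6 + -10)(5) = -10 m
Net displacement = -8.5 m

-8.5 m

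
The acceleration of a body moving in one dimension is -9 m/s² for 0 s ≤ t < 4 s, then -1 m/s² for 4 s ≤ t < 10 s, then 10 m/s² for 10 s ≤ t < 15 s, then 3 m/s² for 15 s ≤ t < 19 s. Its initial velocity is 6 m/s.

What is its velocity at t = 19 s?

Δv equals the area under the a-t graph; then v = v₀ + Δv.
0–4 s: -9 × 4 = -36 m/s
4–10 s: -1 × 6 = -6 m/s
10–15 s: 10 × 5 = 50 m/s
15–19 s: 3 × 4 = 12 m/s
Δv = 20 m/s, so v(19) = 6 + (20) = 26 m/s.

26 m/s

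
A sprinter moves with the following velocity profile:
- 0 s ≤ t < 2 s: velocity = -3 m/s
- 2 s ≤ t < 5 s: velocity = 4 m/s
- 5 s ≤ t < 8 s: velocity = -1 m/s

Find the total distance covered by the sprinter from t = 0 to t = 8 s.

Total distance travelled is ∫|v| dt — sum the magnitudes of each area piece.
0–2 s: |-3| × 2 = 6 m
2–5 s: |4| × 3 = 12 m
5–8 s: |-1| × 3 = 3 m
Total distance = 21 m

21 m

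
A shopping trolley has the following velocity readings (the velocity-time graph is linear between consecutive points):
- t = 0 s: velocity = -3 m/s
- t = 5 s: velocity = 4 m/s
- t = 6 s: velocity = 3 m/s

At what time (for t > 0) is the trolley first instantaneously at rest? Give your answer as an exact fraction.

v changes sign on 0–5 s (from -3 to 4); the graph is linear there, so v = 0 at t = 0 + (3)·(5 − 0)/(4 − -3) = 15/7 s.

t = 15/7 s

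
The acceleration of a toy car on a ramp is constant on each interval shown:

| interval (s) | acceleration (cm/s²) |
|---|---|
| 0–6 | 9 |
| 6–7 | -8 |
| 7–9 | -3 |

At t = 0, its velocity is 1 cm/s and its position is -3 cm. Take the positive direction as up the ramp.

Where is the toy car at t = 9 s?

On each constant-a segment, Δv = aΔt and Δx = v₀Δt + ½aΔt²; chain segment to segment.
0–6 s: v starts 1 cm/s; Δx = 1·6 + ½·9·6² = 168 cm; v ends 55 cm/s.
6–7 s: v starts 55 cm/s; Δx = 55·1 + ½·-8·1² = 51 cm; v ends 47 cm/s.
7–9 s: v starts 47 cm/s; Δx = 47·2 + ½·-3·2² = 88 cm; v ends 41 cm/s.
x(9) = -3 + Σ Δx = 304 cm.

304 cm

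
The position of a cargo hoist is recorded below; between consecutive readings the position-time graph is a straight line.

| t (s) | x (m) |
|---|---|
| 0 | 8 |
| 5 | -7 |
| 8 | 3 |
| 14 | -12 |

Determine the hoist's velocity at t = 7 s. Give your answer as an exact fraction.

Velocity is the slope of the x-t graph on 5–8 s: (3 − -7)/(8 − 5) = 10/3 m/s.

10/3 m/s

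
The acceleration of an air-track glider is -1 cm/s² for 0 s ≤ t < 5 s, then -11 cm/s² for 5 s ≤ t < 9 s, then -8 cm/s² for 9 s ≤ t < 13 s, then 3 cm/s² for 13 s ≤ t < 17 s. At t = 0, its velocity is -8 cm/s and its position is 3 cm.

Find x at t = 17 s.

On each constant-a segment, Δv = aΔt and Δx = v₀Δt + ½aΔt²; chain segment to segment.
0–5 s: v starts -8 cm/s; Δx = -8·5 + ½·-1·5² = -52.5 cm; v ends -13 cm/s.
5–9 s: v starts -13 cm/s; Δx = -13·4 + ½·-11·4² = -140 cm; v ends -57 cm/s.
9–13 s: v starts -57 cm/s; Δx = -57·4 + ½·-8·4² = -292 cm; v ends -89 cm/s.
13–17 s: v starts -89 cm/s; Δx = -89·4 + ½·3·4² = -332 cm; v ends -77 cm/s.
x(17) = 3 + Σ Δx = -813.5 cm.

-813.5 cm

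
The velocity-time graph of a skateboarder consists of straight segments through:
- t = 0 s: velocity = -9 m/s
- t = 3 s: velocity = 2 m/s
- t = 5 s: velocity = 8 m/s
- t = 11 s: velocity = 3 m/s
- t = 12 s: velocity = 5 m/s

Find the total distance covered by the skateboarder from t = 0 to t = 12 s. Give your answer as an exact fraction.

Total distance travelled is ∫|v| dt — sum the magnitudes of each area piece.
0–3 s: v = 0 at t = 27/11 s; triangle areas 243/22 + 6/11 = 255/22 m
3–5 s: |½(2 + 8)(2)| = 10 m
5–11 s: |½(8 + 3)(6)| = 33 m
11–12 s: |½(3 + 5)(1)| = 4 m
Total distance = 1289/22 m

1289/22 m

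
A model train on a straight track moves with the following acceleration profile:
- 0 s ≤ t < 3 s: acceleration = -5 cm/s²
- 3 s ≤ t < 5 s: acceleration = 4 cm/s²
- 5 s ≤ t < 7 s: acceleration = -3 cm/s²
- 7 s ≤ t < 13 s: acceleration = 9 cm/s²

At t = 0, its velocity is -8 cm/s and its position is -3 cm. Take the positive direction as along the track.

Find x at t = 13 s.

-87.5 cm

On each constant-a segment, Δv = aΔt and Δx = v₀Δt + ½aΔt²; chain segment to segment.
0–3 s: v starts -8 cm/s; Δx = -8·3 + ½·-5·3² = -46.5 cm; v ends -23 cm/s.
3–5 s: v starts -23 cm/s; Δx = -23·2 + ½·4·2² = -38 cm; v ends -15 cm/s.
5–7 s: v starts -15 cm/s; Δx = -15·2 + ½·-3·2² = -36 cm; v ends -21 cm/s.
7–13 s: v starts -21 cm/s; Δx = -21·6 + ½·9·6² = 36 cm; v ends 33 cm/s.
x(13) = -3 + Σ Δx = -87.5 cm.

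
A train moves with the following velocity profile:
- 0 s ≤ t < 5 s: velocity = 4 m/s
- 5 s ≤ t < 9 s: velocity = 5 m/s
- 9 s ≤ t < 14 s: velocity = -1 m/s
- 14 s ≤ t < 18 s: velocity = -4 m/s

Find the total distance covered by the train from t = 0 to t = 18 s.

61 m

Total distance travelled is ∫|v| dt — sum the magnitudes of each area piece.
0–5 s: |4| × 5 = 20 m
5–9 s: |5| × 4 = 20 m
9–14 s: |-1| × 5 = 5 m
14–18 s: |-4| × 4 = 16 m
Total distance = 61 m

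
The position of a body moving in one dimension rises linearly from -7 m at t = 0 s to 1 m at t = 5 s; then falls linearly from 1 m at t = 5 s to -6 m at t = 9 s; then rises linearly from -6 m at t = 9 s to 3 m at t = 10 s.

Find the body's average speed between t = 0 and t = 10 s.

Average speed = (total path length)/(elapsed time); on a piecewise-linear x-t graph the path length is Σ|Δx|.
0–5 s: |Δx| = |1 − -7| = 8 m
5–9 s: |Δx| = |-6 − 1| = 7 m
9–10 s: |Δx| = |3 − -6| = 9 m
Total path = 24 m; average speed = 24/10 = 2.4 m/s.

2.4 m/s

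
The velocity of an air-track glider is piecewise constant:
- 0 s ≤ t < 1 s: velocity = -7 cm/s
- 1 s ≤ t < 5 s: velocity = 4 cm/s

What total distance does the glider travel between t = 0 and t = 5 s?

23 cm

Distance (not displacement) is the total path length: add the absolute areas under v-t.
0–1 s: |-7| × 1 = 7 cm
1–5 s: |4| × 4 = 16 cm
Total distance = 23 cm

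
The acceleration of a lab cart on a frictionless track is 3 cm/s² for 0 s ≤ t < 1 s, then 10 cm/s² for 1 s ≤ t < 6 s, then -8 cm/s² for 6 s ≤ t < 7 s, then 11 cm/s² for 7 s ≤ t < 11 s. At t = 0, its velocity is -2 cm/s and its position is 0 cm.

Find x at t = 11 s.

On each constant-a segment, Δv = aΔt and Δx = v₀Δt + ½aΔt²; chain segment to segment.
0–1 s: v starts -2 cm/s; Δx = -2·1 + ½·3·1² = -0.5 cm; v ends 1 cm/s.
1–6 s: v starts 1 cm/s; Δx = 1·5 + ½·10·5² = 130 cm; v ends 51 cm/s.
6–7 s: v starts 51 cm/s; Δx = 51·1 + ½·-8·1² = 47 cm; v ends 43 cm/s.
7–11 s: v starts 43 cm/s; Δx = 43·4 + ½·11·4² = 260 cm; v ends 87 cm/s.
x(11) = 0 + Σ Δx = 436.5 cm.

436.5 cm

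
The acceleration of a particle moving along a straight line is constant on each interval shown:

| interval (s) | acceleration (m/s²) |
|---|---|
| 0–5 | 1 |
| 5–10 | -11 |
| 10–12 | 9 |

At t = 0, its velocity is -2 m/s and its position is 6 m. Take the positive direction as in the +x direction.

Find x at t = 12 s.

On each constant-a segment, Δv = aΔt and Δx = v₀Δt + ½aΔt²; chain segment to segment.
0–5 s: v starts -2 m/s; Δx = -2·5 + ½·1·5² = 2.5 m; v ends 3 m/s.
5–10 s: v starts 3 m/s; Δx = 3·5 + ½·-11·5² = -122.5 m; v ends -52 m/s.
10–12 s: v starts -52 m/s; Δx = -52·2 + ½·9·2² = -86 m; v ends -34 m/s.
x(12) = 6 + Σ Δx = -200 m.

-200 m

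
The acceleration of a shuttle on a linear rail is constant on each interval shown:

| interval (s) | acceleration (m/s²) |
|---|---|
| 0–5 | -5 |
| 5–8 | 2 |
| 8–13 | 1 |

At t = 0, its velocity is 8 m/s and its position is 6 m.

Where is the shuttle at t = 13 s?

-101 m

On each constant-a segment, Δv = aΔt and Δx = v₀Δt + ½aΔt²; chain segment to segment.
0–5 s: v starts 8 m/s; Δx = 8·5 + ½·-5·5² = -22.5 m; v ends -17 m/s.
5–8 s: v starts -17 m/s; Δx = -17·3 + ½·2·3² = -42 m; v ends -11 m/s.
8–13 s: v starts -11 m/s; Δx = -11·5 + ½·1·5² = -42.5 m; v ends -6 m/s.
x(13) = 6 + Σ Δx = -101 m.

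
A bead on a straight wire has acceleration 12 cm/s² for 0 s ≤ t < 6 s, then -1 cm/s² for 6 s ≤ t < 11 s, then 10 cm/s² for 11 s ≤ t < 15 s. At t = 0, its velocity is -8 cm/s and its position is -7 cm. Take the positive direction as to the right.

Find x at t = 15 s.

On each constant-a segment, Δv = aΔt and Δx = v₀Δt + ½aΔt²; chain segment to segment.
0–6 s: v starts -8 cm/s; Δx = -8·6 + ½·12·6² = 168 cm; v ends 64 cm/s.
6–11 s: v starts 64 cm/s; Δx = 64·5 + ½·-1·5² = 307.5 cm; v ends 59 cm/s.
11–15 s: v starts 59 cm/s; Δx = 59·4 + ½·10·4² = 316 cm; v ends 99 cm/s.
x(15) = -7 + Σ Δx = 784.5 cm.

784.5 cm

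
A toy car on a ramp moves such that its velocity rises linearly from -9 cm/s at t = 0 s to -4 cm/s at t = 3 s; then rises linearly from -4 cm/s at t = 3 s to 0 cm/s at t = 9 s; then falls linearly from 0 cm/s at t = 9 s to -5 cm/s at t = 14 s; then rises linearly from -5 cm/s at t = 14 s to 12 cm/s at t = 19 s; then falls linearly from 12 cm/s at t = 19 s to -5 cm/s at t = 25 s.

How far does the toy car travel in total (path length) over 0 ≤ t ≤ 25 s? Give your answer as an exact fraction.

Distance (not displacement) is the total path length: add the absolute areas under v-t.
0–3 s: |½(-9 + -4)(3)| = 19.5 cm
3–9 s: |½(-4 + 0)(6)| = 12 cm
9–14 s: |½(0 + -5)(5)| = 12.5 cm
14–19 s: v = 0 at t = 263/17 s; triangle areas 125/34 + 360/17 = 845/34 cm
19–25 s: v = 0 at t = 395/17 s; triangle areas 432/17 + 75/17 = 507/17 cm
Total distance = 3355/34 cm

3355/34 cm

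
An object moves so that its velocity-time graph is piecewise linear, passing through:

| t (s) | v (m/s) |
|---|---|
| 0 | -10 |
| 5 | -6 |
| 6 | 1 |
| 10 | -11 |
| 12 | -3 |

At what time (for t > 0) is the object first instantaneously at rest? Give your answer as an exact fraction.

t = 41/7 s

v changes sign on 5–6 s (from -6 to 1); the graph is linear there, so v = 0 at t = 5 + (6)·(6 − 5)/(1 − -6) = 41/7 s.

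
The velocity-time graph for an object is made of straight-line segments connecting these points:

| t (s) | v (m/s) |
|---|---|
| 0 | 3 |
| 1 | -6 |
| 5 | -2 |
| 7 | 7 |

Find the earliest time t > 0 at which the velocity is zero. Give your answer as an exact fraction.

v changes sign on 0–1 s (from 3 to -6); the graph is linear there, so v = 0 at t = 0 + (-3)·(1 − 0)/(-6 − 3) = 1/3 s.

t = 1/3 s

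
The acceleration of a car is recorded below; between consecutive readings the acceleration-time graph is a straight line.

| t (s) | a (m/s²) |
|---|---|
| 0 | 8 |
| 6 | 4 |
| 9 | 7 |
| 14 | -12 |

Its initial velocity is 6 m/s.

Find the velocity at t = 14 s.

46 m/s

Δv equals the area under the a-t graph; then v = v₀ + Δv.
0–6 s: ½(8 + 4)(6) = 36 m/s
6–9 s: ½(4 + 7)(3) = 16.5 m/s
9–14 s: ½(7 + -12)(5) = -12.5 m/s
Δv = 40 m/s, so v(14) = 6 + (40) = 46 m/s.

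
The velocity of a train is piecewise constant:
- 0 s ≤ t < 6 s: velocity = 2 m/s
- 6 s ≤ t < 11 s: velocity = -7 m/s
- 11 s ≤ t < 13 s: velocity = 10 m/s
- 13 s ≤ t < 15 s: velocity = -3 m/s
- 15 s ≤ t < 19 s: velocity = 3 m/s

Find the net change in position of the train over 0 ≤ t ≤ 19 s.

3 m

Displacement is the signed area under the v-t curve.
0–6 s: 2 × 6 = 12 m
6–11 s: -7 × 5 = -35 m
11–13 s: 10 × 2 = 20 m
13–15 s: -3 × 2 = -6 m
15–19 s: 3 × 4 = 12 m
Net displacement = 3 m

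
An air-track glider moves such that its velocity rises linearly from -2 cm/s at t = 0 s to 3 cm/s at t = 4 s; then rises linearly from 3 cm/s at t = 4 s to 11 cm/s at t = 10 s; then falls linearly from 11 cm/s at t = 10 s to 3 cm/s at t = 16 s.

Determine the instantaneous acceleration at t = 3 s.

Acceleration is the slope of the v-t graph on 0–4 s: (3 − -2)/(4 − 0) = 1.25 cm/s².

1.25 cm/s²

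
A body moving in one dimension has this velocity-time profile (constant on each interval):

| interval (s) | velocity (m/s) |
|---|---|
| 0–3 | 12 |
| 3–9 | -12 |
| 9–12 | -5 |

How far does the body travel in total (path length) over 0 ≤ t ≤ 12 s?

Total distance travelled is ∫|v| dt — sum the magnitudes of each area piece.
0–3 s: |12| × 3 = 36 m
3–9 s: |-12| × 6 = 72 m
9–12 s: |-5| × 3 = 15 m
Total distance = 123 m

123 m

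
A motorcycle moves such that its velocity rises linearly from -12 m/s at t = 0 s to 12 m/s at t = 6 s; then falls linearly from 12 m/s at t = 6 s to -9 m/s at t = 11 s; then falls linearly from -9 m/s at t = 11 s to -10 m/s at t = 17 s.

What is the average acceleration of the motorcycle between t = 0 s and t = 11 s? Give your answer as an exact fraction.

3/11 m/s²

Average acceleration = Δv/Δt = (-9 − -12)/(11 − 0) = 3/11 m/s².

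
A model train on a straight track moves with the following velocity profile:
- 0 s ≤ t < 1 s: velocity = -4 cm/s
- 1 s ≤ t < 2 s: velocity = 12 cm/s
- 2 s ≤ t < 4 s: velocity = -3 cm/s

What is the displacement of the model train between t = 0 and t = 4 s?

2 cm

Displacement is the signed area under the v-t curve.
0–1 s: -4 × 1 = -4 cm
1–2 s: 12 × 1 = 12 cm
2–4 s: -3 × 2 = -6 cm
Net displacement = 2 cm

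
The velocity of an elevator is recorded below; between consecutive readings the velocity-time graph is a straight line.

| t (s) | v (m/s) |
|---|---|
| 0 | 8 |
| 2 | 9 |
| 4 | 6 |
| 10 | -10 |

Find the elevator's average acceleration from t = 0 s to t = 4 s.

Average acceleration = Δv/Δt = (6 − 8)/(4 − 0) = -0.5 m/s².

-0.5 m/s²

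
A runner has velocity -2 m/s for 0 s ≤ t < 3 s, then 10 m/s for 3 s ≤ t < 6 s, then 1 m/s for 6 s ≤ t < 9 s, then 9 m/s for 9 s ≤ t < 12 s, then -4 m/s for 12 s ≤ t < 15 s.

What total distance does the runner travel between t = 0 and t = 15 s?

Distance (not displacement) is the total path length: add the absolute areas under v-t.
0–3 s: |-2| × 3 = 6 m
3–6 s: |10| × 3 = 30 m
6–9 s: |1| × 3 = 3 m
9–12 s: |9| × 3 = 27 m
12–15 s: |-4| × 3 = 12 m
Total distance = 78 m

78 m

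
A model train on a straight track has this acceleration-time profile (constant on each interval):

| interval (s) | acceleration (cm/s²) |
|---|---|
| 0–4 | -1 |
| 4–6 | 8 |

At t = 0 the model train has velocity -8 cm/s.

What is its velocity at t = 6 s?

Δv equals the area under the a-t graph; then v = v₀ + Δv.
0–4 s: -1 × 4 = -4 cm/s
4–6 s: 8 × 2 = 16 cm/s
Δv = 12 cm/s, so v(6) = -8 + (12) = 4 cm/s.

4 cm/s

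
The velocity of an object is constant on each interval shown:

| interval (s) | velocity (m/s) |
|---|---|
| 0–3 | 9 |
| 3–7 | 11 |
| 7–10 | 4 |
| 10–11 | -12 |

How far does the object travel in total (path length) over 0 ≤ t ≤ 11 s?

95 m

Distance (not displacement) is the total path length: add the absolute areas under v-t.
0–3 s: |9| × 3 = 27 m
3–7 s: |11| × 4 = 44 m
7–10 s: |4| × 3 = 12 m
10–11 s: |-12| × 1 = 12 m
Total distance = 95 m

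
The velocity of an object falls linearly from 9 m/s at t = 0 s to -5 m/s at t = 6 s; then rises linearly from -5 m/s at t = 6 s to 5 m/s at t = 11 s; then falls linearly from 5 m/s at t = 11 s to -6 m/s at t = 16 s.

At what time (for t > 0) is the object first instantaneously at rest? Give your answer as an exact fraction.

t = 27/7 s

v changes sign on 0–6 s (from 9 to -5); the graph is linear there, so v = 0 at t = 0 + (-9)·(6 − 0)/(-5 − 9) = 27/7 s.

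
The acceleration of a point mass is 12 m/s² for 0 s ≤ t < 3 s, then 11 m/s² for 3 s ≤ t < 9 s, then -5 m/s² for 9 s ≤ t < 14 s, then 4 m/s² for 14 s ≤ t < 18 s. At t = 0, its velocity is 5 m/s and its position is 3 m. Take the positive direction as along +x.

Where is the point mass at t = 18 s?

1348.5 m

On each constant-a segment, Δv = aΔt and Δx = v₀Δt + ½aΔt²; chain segment to segment.
0–3 s: v starts 5 m/s; Δx = 5·3 + ½·12·3² = 69 m; v ends 41 m/s.
3–9 s: v starts 41 m/s; Δx = 41·6 + ½·11·6² = 444 m; v ends 107 m/s.
9–14 s: v starts 107 m/s; Δx = 107·5 + ½·-5·5² = 472.5 m; v ends 82 m/s.
14–18 s: v starts 82 m/s; Δx = 82·4 + ½·4·4² = 360 m; v ends 98 m/s.
x(18) = 3 + Σ Δx = 1348.5 m.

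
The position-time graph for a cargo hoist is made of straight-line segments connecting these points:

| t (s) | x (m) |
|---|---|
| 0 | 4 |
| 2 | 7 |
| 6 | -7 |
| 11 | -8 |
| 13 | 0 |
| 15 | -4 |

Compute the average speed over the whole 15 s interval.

2 m/s

Average speed = (total path length)/(elapsed time); on a piecewise-linear x-t graph the path length is Σ|Δx|.
0–2 s: |Δx| = |7 − 4| = 3 m
2–6 s: |Δx| = |-7 − 7| = 14 m
6–11 s: |Δx| = |-8 − -7| = 1 m
11–13 s: |Δx| = |0 − -8| = 8 m
13–15 s: |Δx| = |-4 − 0| = 4 m
Total path = 30 m; average speed = 30/15 = 2 m/s.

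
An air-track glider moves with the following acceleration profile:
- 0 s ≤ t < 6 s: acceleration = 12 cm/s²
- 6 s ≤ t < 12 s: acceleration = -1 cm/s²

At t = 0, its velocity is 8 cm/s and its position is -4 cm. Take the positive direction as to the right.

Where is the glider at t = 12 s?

722 cm

On each constant-a segment, Δv = aΔt and Δx = v₀Δt + ½aΔt²; chain segment to segment.
0–6 s: v starts 8 cm/s; Δx = 8·6 + ½·12·6² = 264 cm; v ends 80 cm/s.
6–12 s: v starts 80 cm/s; Δx = 80·6 + ½·-1·6² = 462 cm; v ends 74 cm/s.
x(12) = -4 + Σ Δx = 722 cm.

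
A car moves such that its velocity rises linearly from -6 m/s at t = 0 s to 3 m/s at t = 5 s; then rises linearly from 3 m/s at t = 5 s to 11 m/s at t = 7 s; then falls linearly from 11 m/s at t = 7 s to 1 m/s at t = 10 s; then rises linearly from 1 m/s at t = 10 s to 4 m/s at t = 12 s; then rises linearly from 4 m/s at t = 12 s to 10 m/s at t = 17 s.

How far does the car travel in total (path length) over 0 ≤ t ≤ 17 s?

Distance (not displacement) is the total path length: add the absolute areas under v-t.
0–5 s: v = 0 at t = 10/3 s; triangle areas 10 + 2.5 = 12.5 m
5–7 s: |½(3 + 11)(2)| = 14 m
7–10 s: |½(11 + 1)(3)| = 18 m
10–12 s: |½(1 + 4)(2)| = 5 m
12–17 s: |½(4 + 10)(5)| = 35 m
Total distance = 84.5 m

84.5 m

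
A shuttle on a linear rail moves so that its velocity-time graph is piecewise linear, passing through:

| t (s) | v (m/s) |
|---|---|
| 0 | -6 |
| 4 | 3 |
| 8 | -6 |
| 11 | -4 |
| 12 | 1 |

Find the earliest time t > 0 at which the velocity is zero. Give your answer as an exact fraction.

t = 8/3 s

v changes sign on 0–4 s (from -6 to 3); the graph is linear there, so v = 0 at t = 0 + (6)·(4 − 0)/(3 − -6) = 8/3 s.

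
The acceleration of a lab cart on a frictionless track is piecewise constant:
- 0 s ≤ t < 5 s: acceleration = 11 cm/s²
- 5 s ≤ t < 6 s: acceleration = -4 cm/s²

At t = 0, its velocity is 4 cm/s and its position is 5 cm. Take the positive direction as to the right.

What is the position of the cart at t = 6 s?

219.5 cm

On each constant-a segment, Δv = aΔt and Δx = v₀Δt + ½aΔt²; chain segment to segment.
0–5 s: v starts 4 cm/s; Δx = 4·5 + ½·11·5² = 157.5 cm; v ends 59 cm/s.
5–6 s: v starts 59 cm/s; Δx = 59·1 + ½·-4·1² = 57 cm; v ends 55 cm/s.
x(6) = 5 + Σ Δx = 219.5 cm.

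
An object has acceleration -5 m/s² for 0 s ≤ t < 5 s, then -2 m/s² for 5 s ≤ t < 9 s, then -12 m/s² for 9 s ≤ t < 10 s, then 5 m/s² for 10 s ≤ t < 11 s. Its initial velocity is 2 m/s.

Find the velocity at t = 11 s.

-38 m/s

Δv equals the area under the a-t graph; then v = v₀ + Δv.
0–5 s: -5 × 5 = -25 m/s
5–9 s: -2 × 4 = -8 m/s
9–10 s: -12 × 1 = -12 m/s
10–11 s: 5 × 1 = 5 m/s
Δv = -40 m/s, so v(11) = 2 + (-40) = -38 m/s.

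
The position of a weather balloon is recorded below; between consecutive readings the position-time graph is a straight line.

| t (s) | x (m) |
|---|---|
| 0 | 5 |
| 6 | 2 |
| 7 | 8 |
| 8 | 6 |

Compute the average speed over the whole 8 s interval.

Average speed = (total path length)/(elapsed time); on a piecewise-linear x-t graph the path length is Σ|Δx|.
0–6 s: |Δx| = |2 − 5| = 3 m
6–7 s: |Δx| = |8 − 2| = 6 m
7–8 s: |Δx| = |6 − 8| = 2 m
Total path = 11 m; average speed = 11/8 = 1.375 m/s.

1.375 m/s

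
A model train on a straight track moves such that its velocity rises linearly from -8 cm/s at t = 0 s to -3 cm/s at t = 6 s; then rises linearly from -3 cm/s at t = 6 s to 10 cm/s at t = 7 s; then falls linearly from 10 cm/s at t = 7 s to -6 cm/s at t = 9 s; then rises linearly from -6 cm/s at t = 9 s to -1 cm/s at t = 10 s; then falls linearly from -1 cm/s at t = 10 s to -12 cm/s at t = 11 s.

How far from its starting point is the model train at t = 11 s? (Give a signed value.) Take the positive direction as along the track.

Displacement is the signed area under the v-t curve.
0–6 s: ½(-8 + -3)(6) = -33 cm
6–7 s: ½(-3 + 10)(1) = 3.5 cm
7–9 s: ½(10 + -6)(2) = 4 cm
9–10 s: ½(-6 + -1)(1) = -3.5 cm
10–11 s: ½(-1 + -12)(1) = -6.5 cm
Net displacement = -35.5 cm

-35.5 cm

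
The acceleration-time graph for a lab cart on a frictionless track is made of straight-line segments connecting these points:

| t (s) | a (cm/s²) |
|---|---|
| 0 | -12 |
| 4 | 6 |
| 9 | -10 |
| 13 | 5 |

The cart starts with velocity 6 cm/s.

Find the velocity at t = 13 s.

-26 cm/s

Δv equals the area under the a-t graph; then v = v₀ + Δv.
0–4 s: ½(-12 + 6)(4) = -12 cm/s
4–9 s: ½(6 + -10)(5) = -10 cm/s
9–13 s: ½(-10 + 5)(4) = -10 cm/s
Δv = -32 cm/s, so v(13) = 6 + (-32) = -26 cm/s.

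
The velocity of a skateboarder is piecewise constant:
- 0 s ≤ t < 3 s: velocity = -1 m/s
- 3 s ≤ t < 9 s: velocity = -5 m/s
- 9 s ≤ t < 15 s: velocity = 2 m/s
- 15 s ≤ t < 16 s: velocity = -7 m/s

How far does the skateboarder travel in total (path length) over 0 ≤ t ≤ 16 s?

52 m

Total distance travelled is ∫|v| dt — sum the magnitudes of each area piece.
0–3 s: |-1| × 3 = 3 m
3–9 s: |-5| × 6 = 30 m
9–15 s: |2| × 6 = 12 m
15–16 s: |-7| × 1 = 7 m
Total distance = 52 m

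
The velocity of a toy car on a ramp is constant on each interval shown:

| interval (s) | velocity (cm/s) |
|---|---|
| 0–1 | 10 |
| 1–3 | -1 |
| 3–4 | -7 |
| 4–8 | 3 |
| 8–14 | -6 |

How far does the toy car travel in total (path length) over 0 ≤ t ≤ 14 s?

Distance (not displacement) is the total path length: add the absolute areas under v-t.
0–1 s: |10| × 1 = 10 cm
1–3 s: |-1| × 2 = 2 cm
3–4 s: |-7| × 1 = 7 cm
4–8 s: |3| × 4 = 12 cm
8–14 s: |-6| × 6 = 36 cm
Total distance = 67 cm

67 cm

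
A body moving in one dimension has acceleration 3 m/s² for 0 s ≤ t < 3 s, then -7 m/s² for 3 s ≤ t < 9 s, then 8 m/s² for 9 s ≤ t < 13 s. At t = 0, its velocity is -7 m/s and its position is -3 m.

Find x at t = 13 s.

On each constant-a segment, Δv = aΔt and Δx = v₀Δt + ½aΔt²; chain segment to segment.
0–3 s: v starts -7 m/s; Δx = -7·3 + ½·3·3² = -7.5 m; v ends 2 m/s.
3–9 s: v starts 2 m/s; Δx = 2·6 + ½·-7·6² = -114 m; v ends -40 m/s.
9–13 s: v starts -40 m/s; Δx = -40·4 + ½·8·4² = -96 m; v ends -8 m/s.
x(13) = -3 + Σ Δx = -220.5 m.

-220.5 m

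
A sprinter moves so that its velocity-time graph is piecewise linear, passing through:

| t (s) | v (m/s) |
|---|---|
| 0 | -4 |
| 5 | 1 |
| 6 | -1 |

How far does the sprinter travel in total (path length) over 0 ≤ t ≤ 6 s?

Total distance travelled is ∫|v| dt — sum the magnitudes of each area piece.
0–5 s: v = 0 at t = 4 s; triangle areas 8 + 0.5 = 8.5 m
5–6 s: v = 0 at t = 5.5 s; triangle areas 0.25 + 0.25 = 0.5 m
Total distance = 9 m

9 m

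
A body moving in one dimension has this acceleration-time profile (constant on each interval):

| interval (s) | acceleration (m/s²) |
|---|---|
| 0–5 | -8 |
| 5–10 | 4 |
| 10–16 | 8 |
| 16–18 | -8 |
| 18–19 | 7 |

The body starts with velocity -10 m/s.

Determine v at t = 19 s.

9 m/s

Δv equals the area under the a-t graph; then v = v₀ + Δv.
0–5 s: -8 × 5 = -40 m/s
5–10 s: 4 × 5 = 20 m/s
10–16 s: 8 × 6 = 48 m/s
16–18 s: -8 × 2 = -16 m/s
18–19 s: 7 × 1 = 7 m/s
Δv = 19 m/s, so v(19) = -10 + (19) = 9 m/s.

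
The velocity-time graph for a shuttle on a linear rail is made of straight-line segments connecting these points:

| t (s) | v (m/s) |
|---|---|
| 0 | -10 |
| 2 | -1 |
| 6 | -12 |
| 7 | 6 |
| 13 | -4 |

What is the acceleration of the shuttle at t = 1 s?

Acceleration is the slope of the v-t graph on 0–2 s: (-1 − -10)/(2 − 0) = 4.5 m/s².

4.5 m/s²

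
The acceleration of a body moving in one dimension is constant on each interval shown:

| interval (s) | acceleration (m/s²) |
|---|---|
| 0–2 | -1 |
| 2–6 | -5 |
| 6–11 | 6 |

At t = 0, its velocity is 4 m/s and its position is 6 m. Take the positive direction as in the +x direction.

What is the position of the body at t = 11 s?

On each constant-a segment, Δv = aΔt and Δx = v₀Δt + ½aΔt²; chain segment to segment.
0–2 s: v starts 4 m/s; Δx = 4·2 + ½·-1·2² = 6 m; v ends 2 m/s.
2–6 s: v starts 2 m/s; Δx = 2·4 + ½·-5·4² = -32 m; v ends -18 m/s.
6–11 s: v starts -18 m/s; Δx = -18·5 + ½·6·5² = -15 m; v ends 12 m/s.
x(11) = 6 + Σ Δx = -35 m.

-35 m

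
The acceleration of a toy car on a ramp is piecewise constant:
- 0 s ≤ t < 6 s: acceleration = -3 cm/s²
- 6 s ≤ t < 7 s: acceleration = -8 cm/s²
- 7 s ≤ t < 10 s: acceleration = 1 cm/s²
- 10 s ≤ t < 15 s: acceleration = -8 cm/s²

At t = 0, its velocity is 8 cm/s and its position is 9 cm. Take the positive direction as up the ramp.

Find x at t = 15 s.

On each constant-a segment, Δv = aΔt and Δx = v₀Δt + ½aΔt²; chain segment to segment.
0–6 s: v starts 8 cm/s; Δx = 8·6 + ½·-3·6² = -6 cm; v ends -10 cm/s.
6–7 s: v starts -10 cm/s; Δx = -10·1 + ½·-8·1² = -14 cm; v ends -18 cm/s.
7–10 s: v starts -18 cm/s; Δx = -18·3 + ½·1·3² = -49.5 cm; v ends -15 cm/s.
10–15 s: v starts -15 cm/s; Δx = -15·5 + ½·-8·5² = -175 cm; v ends -55 cm/s.
x(15) = 9 + Σ Δx = -235.5 cm.

-235.5 cm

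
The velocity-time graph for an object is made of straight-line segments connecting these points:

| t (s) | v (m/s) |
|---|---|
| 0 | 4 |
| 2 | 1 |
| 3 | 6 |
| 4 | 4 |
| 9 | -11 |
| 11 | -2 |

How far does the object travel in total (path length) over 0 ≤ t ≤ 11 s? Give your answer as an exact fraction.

Total distance travelled is ∫|v| dt — sum the magnitudes of each area piece.
0–2 s: |½(4 + 1)(2)| = 5 m
2–3 s: |½(1 + 6)(1)| = 3.5 m
3–4 s: |½(6 + 4)(1)| = 5 m
4–9 s: v = 0 at t = 16/3 s; triangle areas 8/3 + 121/6 = 137/6 m
9–11 s: |½(-11 + -2)(2)| = 13 m
Total distance = 148/3 m

148/3 m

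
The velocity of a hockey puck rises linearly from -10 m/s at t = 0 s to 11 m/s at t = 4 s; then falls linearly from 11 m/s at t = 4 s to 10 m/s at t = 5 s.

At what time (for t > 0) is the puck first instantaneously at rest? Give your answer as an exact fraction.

t = 40/21 s

v changes sign on 0–4 s (from -10 to 11); the graph is linear there, so v = 0 at t = 0 + (10)·(4 − 0)/(11 − -10) = 40/21 s.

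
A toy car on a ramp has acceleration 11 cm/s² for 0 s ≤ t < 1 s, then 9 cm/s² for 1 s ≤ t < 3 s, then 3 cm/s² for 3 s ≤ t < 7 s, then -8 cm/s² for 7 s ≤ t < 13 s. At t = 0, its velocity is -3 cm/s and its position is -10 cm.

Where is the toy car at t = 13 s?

On each constant-a segment, Δv = aΔt and Δx = v₀Δt + ½aΔt²; chain segment to segment.
0–1 s: v starts -3 cm/s; Δx = -3·1 + ½·11·1² = 2.5 cm; v ends 8 cm/s.
1–3 s: v starts 8 cm/s; Δx = 8·2 + ½·9·2² = 34 cm; v ends 26 cm/s.
3–7 s: v starts 26 cm/s; Δx = 26·4 + ½·3·4² = 128 cm; v ends 38 cm/s.
7–13 s: v starts 38 cm/s; Δx = 38·6 + ½·-8·6² = 84 cm; v ends -10 cm/s.
x(13) = -10 + Σ Δx = 238.5 cm.

238.5 cm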